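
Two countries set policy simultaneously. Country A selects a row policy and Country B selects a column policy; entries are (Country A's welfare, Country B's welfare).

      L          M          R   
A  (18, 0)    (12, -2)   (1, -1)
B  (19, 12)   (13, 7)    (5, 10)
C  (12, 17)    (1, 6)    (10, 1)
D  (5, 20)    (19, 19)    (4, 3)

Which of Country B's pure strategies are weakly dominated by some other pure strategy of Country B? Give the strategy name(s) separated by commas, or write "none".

Nothing dominates L: M at A (0>-2); R at A (0>-1).
M: dominated, since L does at least as well everywhere (A: 0>-2, B: 12>7, C: 17>6, D: 20>19).
R: dominated, since L does at least as well everywhere (A: 0>-1, B: 12>10, C: 17>1, D: 20>3).

M, R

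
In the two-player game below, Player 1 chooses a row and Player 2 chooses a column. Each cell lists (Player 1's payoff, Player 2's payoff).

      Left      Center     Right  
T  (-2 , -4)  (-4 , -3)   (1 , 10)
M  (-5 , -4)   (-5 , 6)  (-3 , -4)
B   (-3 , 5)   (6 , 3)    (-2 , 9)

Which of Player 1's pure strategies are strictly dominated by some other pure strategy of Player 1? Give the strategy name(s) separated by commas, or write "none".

T is not dominated — it holds its own against M at Left (-2>-5); B at Left (-2>-3).
M is strictly dominated by T (Left: -2>-5, Center: -4>-5, Right: 1>-3).
B is not dominated — it holds its own against T at Center (6>-4); M at Left (-3>-5).

M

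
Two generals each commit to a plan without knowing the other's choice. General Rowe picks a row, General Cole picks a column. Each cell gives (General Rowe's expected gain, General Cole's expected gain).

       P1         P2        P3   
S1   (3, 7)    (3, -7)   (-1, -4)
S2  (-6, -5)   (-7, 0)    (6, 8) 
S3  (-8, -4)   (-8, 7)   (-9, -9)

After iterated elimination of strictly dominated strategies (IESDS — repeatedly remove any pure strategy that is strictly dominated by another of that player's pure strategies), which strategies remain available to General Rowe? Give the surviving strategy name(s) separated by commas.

For General Rowe, S1 strictly dominates S3 on the remaining columns (P1: 3>-8, P2: 3>-8, P3: -1>-9); eliminate S3.
General Cole's strategy P2 is strictly dominated by P3 (S1: -4>-7, S2: 8>0) and is removed.
Among the remaining strategies, none is strictly dominated by another pure strategy of the same player, so the elimination stops.
Surviving strategies — General Rowe: {S1, S2}; General Cole: {P1, P3}.

S1, S2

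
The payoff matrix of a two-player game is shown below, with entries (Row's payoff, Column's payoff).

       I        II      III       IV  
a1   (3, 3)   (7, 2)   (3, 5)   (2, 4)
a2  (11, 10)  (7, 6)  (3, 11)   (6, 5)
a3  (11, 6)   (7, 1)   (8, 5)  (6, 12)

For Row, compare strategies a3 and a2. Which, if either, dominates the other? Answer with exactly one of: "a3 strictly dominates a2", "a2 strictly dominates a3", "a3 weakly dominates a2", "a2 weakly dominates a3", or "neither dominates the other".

a3 weakly dominates a2

a3's payoffs vs a2's, by Column's action — I: 11=11, II: 7=7, III: 8>3, IV: 6=6.
a3 is at least as good everywhere and strictly better somewhere (tied only at I, II, IV), so a3 weakly but not strictly dominates a2.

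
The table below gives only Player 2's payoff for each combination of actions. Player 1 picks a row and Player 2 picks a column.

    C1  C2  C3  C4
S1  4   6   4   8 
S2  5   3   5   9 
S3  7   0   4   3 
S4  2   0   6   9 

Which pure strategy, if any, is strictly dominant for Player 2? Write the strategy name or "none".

none

C1 fails to dominate C2 at S1 (4<6).
C2 fails to dominate C1 at S2 (3<5).
C3 fails to dominate C1 at S1 (4=4).
C4 fails to dominate C1 at S3 (3<7).
No single strategy dominates all the others.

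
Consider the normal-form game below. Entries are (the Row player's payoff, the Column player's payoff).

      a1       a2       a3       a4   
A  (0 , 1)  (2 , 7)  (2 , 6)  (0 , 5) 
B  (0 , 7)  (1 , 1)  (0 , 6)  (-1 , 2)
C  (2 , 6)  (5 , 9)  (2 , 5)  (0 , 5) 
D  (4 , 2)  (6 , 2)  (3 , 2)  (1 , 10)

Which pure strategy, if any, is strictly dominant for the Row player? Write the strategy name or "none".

D vs A: a1: 4>0, a2: 6>2, a3: 3>2, a4: 1>0.
D vs B: a1: 4>0, a2: 6>1, a3: 3>0, a4: 1>-1.
D vs C: a1: 4>2, a2: 6>5, a3: 3>2, a4: 1>0.
D strictly beats every other strategy against every opponent action, so it is strictly dominant.

D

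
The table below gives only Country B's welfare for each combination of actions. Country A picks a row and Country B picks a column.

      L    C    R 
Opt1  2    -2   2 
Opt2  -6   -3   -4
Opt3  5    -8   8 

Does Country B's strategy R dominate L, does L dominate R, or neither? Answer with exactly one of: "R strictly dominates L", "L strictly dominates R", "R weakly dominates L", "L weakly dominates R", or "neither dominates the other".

R weakly dominates L

Compare R to L across every action of Country A: Opt1: 2=2, Opt2: -4>-6, Opt3: 8>5.
R is at least as good everywhere and strictly better somewhere (tied only at Opt1), so R weakly but not strictly dominates L.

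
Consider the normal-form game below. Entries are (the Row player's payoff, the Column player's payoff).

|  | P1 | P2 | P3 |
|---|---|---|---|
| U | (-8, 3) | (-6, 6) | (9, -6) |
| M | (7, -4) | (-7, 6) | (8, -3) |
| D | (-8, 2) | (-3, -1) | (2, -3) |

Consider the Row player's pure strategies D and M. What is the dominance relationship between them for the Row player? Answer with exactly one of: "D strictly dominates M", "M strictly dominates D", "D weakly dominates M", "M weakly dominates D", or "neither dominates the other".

D's payoffs vs M's, by the Column player's action — P1: -8<7, P2: -3>-7, P3: 2<8.
D does better at P2 but worse at P1, P3; neither strategy dominates the other.

neither dominates the other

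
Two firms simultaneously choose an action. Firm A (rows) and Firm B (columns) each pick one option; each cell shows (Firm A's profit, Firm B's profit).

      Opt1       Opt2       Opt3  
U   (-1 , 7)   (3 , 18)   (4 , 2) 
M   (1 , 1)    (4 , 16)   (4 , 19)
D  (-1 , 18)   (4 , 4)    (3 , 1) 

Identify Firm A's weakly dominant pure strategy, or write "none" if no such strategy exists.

M

M vs U: Opt1: 1>-1, Opt2: 4>3, Opt3: 4=4.
M vs D: Opt1: 1>-1, Opt2: 4=4, Opt3: 4>3.
M is at least as good as every other strategy against every opponent action, so it is weakly dominant.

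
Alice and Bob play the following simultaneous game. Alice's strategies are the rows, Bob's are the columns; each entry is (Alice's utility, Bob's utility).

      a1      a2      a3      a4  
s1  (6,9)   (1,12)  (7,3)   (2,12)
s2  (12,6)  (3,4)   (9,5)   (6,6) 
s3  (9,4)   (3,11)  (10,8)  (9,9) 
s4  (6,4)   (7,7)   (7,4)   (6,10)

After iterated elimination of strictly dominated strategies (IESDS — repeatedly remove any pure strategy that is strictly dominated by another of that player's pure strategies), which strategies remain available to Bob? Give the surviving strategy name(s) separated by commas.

For Alice, s2 strictly dominates s1 on the remaining columns (a1: 12>6, a2: 3>1, a3: 9>7, a4: 6>2); eliminate s1.
Bob's strategy a3 is strictly dominated by a4 (s2: 6>5, s3: 9>8, s4: 10>4) and is removed.
Among the remaining strategies, none is strictly dominated by another pure strategy of the same player, so the elimination stops.
Surviving strategies — Alice: {s2, s3, s4}; Bob: {a1, a2, a4}.

a1, a2, a4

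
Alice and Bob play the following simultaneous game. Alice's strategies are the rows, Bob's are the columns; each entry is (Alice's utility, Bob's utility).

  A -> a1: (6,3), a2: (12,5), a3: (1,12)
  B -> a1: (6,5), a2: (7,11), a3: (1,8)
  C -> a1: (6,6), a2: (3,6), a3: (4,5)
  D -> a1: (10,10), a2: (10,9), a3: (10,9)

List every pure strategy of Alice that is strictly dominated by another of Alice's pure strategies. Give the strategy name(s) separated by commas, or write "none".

B, C

A is not dominated — it holds its own against B at a1 (6=6); C at a1 (6=6); D at a2 (12>10).
D strictly dominates B — a1: 10>6, a2: 10>7, a3: 10>1.
C is strictly dominated by D (a1: 10>6, a2: 10>3, a3: 10>4).
D is not dominated — it holds its own against A at a1 (10>6); B at a1 (10>6); C at a1 (10>6).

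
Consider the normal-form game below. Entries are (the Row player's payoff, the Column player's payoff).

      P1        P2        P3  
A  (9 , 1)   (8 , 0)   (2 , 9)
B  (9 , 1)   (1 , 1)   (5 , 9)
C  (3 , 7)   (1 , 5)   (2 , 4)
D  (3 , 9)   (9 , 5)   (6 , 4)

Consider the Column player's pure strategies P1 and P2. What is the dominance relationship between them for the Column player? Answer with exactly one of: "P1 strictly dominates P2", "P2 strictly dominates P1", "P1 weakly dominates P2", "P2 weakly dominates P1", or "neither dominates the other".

P1 weakly dominates P2

Compare P1 to P2 across every action of the Row player: A: 1>0, B: 1=1, C: 7>5, D: 9>5.
P1 is at least as good everywhere and strictly better somewhere (tied only at B), so P1 weakly but not strictly dominates P2.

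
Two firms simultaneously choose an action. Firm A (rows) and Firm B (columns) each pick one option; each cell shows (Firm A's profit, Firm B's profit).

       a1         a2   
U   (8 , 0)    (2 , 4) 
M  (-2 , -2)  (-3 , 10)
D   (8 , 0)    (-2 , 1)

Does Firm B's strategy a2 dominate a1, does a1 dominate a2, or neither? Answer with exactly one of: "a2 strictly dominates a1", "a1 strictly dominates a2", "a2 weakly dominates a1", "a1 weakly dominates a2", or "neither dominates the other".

a2 strictly dominates a1

a2's payoffs vs a1's, by Firm A's action — U: 4>0, M: 10>-2, D: 1>0.
a2 gives a strictly higher payoff against each opponent action, so a2 strictly dominates a1.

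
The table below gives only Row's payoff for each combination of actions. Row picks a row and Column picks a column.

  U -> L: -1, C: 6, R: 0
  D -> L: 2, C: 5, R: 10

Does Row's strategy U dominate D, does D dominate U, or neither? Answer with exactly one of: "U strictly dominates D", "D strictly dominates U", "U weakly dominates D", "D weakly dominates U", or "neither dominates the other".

U's payoffs vs D's, by Column's action — L: -1<2, C: 6>5, R: 0<10.
U does better at C but worse at L, R; neither strategy dominates the other.

neither dominates the other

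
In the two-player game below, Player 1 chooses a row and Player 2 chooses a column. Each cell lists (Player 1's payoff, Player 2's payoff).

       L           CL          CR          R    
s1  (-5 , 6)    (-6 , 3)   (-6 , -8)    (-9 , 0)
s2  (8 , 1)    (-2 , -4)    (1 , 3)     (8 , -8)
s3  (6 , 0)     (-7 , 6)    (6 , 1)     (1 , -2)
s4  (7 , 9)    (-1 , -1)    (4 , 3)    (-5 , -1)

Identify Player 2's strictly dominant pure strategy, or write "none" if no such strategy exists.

none

L fails to dominate CL at s3 (0<6).
CL fails to dominate L at s1 (3<6).
CR fails to dominate L at s1 (-8<6).
R fails to dominate L at s1 (0<6).
No single strategy dominates all the others.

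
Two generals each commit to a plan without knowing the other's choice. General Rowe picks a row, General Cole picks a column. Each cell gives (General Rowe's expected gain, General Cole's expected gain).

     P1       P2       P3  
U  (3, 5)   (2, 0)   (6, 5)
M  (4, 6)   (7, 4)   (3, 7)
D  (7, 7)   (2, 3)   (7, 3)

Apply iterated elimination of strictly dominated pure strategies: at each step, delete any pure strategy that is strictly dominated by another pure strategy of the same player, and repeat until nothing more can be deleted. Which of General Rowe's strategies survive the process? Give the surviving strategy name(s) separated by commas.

D

Column P2 is eliminated: P1 beats it against every remaining row (U: 5>0, M: 6>4, D: 7>3).
Row U is eliminated: D beats it against every remaining column (P1: 7>3, P3: 7>6).
For General Rowe, D strictly dominates M on the remaining columns (P1: 7>4, P3: 7>3); eliminate M.
For General Cole, P1 strictly dominates P3 on the remaining rows (D: 7>3); eliminate P3.
Among the remaining strategies, none is strictly dominated by another pure strategy of the same player, so the elimination stops.
Surviving strategies — General Rowe: {D}; General Cole: {P1}.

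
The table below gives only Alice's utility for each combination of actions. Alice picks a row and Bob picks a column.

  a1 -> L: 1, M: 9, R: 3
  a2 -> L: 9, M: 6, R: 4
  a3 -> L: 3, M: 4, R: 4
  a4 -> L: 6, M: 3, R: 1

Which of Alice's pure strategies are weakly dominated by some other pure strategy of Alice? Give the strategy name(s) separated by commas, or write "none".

a1 is not dominated — it holds its own against a2 at M (9>6); a3 at M (9>4); a4 at M (9>3).
a2 is not dominated — it holds its own against a1 at L (9>1); a3 at L (9>3); a4 at L (9>6).
a3: dominated, since a2 does at least as well everywhere (L: 9>3, M: 6>4, R: 4=4).
a2 weakly dominates a4 — L: 9>6, M: 6>3, R: 4>1.

a3, a4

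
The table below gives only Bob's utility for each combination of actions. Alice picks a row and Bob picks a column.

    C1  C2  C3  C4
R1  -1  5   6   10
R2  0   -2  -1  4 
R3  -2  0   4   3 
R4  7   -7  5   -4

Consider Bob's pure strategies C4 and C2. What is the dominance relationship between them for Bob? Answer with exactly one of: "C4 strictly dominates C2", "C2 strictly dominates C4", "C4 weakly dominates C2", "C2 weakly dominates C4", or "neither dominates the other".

Compare C4 to C2 across each choice by Alice: R1: 10>5, R2: 4>-2, R3: 3>0, R4: -4>-7.
Every comparison favours C4, so C4 strictly dominates C2.

C4 strictly dominates C2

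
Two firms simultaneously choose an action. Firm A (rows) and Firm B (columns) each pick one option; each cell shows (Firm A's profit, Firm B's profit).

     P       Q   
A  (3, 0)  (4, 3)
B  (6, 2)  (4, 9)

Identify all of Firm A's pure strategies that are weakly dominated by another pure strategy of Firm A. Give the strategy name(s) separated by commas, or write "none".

A is weakly dominated by B (P: 6>3, Q: 4=4).
B: no other strategy beats it everywhere (A at P (6>3)).

A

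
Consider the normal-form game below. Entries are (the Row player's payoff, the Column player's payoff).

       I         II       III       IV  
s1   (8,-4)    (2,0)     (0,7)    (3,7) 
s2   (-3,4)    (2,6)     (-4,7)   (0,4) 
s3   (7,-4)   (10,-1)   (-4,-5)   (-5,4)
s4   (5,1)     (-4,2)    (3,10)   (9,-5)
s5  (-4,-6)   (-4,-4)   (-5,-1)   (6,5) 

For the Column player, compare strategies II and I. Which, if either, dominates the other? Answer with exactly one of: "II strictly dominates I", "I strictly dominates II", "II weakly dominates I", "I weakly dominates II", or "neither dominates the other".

Compare II to I across each choice by the Row player: s1: 0>-4, s2: 6>4, s3: -1>-4, s4: 2>1, s5: -4>-6.
II gives a strictly higher payoff against each choice by the Row player, so II strictly dominates I.

II strictly dominates I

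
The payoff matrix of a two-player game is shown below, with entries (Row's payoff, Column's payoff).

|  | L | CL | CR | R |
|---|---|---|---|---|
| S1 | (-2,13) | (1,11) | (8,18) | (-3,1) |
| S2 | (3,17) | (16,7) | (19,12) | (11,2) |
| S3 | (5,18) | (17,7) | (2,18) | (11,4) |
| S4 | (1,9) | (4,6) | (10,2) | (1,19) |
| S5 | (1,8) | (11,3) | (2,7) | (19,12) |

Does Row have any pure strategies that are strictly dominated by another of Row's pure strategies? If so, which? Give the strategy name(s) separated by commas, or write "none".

S1 is strictly dominated by S2 (L: 3>-2, CL: 16>1, CR: 19>8, R: 11>-3).
S2 is not dominated — it holds its own against S1 at L (3>-2); S3 at CR (19>2); S4 at L (3>1); S5 at L (3>1).
Nothing dominates S3: S1 at L (5>-2); S2 at L (5>3); S4 at L (5>1); S5 at L (5>1).
S4: dominated, since S2 does at least as well everywhere (L: 3>1, CL: 16>4, CR: 19>10, R: 11>1).
S5: no other strategy beats it everywhere (S1 at L (1>-2); S2 at R (19>11); S3 at CR (2=2); S4 at L (1=1)).

S1, S4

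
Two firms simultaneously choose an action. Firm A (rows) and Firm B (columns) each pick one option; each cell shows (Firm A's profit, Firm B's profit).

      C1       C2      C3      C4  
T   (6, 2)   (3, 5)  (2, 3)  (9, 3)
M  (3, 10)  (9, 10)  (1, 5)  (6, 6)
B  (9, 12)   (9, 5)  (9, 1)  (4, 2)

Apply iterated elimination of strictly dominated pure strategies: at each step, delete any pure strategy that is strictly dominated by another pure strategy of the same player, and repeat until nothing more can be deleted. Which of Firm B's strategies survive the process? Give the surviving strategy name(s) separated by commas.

Firm B's strategy C3 is strictly dominated by C2 (T: 5>3, M: 10>5, B: 5>1) and is removed.
Column C4 is eliminated: C2 beats it against every remaining row (T: 5>3, M: 10>6, B: 5>2).
Firm A's strategy T is strictly dominated by B (C1: 9>6, C2: 9>3) and is removed.
Among the remaining strategies, none is strictly dominated by another pure strategy of the same player, so the elimination stops.
Surviving strategies — Firm A: {M, B}; Firm B: {C1, C2}.

C1, C2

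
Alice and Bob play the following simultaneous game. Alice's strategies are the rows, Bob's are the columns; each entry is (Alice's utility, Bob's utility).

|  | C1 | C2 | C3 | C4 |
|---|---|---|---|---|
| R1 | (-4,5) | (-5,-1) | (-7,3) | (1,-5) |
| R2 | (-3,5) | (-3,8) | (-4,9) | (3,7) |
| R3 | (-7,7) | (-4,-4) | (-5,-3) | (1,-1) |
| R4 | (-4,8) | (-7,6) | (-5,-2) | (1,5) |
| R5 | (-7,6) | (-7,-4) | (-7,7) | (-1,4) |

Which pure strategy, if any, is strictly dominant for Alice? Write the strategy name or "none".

R2 vs R1: C1: -3>-4, C2: -3>-5, C3: -4>-7, C4: 3>1.
R2 vs R3: C1: -3>-7, C2: -3>-4, C3: -4>-5, C4: 3>1.
R2 vs R4: C1: -3>-4, C2: -3>-7, C3: -4>-5, C4: 3>1.
R2 vs R5: C1: -3>-7, C2: -3>-7, C3: -4>-7, C4: 3>-1.
R2 strictly beats every other strategy against every opponent action, so it is strictly dominant.

R2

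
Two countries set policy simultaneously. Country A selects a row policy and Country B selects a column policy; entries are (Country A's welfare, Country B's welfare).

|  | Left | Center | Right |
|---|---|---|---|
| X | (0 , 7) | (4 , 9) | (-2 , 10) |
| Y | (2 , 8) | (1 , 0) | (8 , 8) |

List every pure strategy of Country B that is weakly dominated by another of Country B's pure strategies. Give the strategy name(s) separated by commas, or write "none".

Right weakly dominates Left — X: 10>7, Y: 8=8.
Center is weakly dominated by Right (X: 10>9, Y: 8>0).
Right: no other strategy beats it everywhere (Left at X (10>7); Center at X (10>9)).

Left, Center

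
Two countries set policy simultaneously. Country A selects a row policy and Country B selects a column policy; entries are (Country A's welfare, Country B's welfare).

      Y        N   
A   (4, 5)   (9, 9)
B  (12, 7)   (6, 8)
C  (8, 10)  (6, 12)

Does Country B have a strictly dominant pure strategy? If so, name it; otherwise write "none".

N vs Y: A: 9>5, B: 8>7, C: 12>10.
N strictly beats every other strategy against every opponent action, so it is strictly dominant.

N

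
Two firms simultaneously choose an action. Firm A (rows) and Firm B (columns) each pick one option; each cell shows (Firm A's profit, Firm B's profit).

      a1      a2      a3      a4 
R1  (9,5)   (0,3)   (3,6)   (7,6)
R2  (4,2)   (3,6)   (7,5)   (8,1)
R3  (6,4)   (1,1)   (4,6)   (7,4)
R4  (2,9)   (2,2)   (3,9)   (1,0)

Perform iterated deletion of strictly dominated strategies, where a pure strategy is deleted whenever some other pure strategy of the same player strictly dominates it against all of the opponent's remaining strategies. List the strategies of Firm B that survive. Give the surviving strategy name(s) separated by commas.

Row R4 is eliminated: R2 beats it against every remaining column (a1: 4>2, a2: 3>2, a3: 7>3, a4: 8>1).
Firm B's strategy a1 is strictly dominated by a3 (R1: 6>5, R2: 5>2, R3: 6>4) and is removed.
For Firm A, R2 strictly dominates R1 on the remaining columns (a2: 3>0, a3: 7>3, a4: 8>7); eliminate R1.
For Firm A, R2 strictly dominates R3 on the remaining columns (a2: 3>1, a3: 7>4, a4: 8>7); eliminate R3.
Column a3 is eliminated: a2 beats it against every remaining row (R2: 6>5).
For Firm B, a2 strictly dominates a4 on the remaining rows (R2: 6>1); eliminate a4.
Among the remaining strategies, none is strictly dominated by another pure strategy of the same player, so the elimination stops.
Surviving strategies — Firm A: {R2}; Firm B: {a2}.

a2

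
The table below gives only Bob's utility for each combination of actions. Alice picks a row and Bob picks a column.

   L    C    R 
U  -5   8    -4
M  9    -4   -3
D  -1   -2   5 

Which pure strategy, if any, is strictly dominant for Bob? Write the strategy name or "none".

none

L fails to dominate C at U (-5<8).
C fails to dominate L at M (-4<9).
R fails to dominate L at M (-3<9).
No single strategy dominates all the others.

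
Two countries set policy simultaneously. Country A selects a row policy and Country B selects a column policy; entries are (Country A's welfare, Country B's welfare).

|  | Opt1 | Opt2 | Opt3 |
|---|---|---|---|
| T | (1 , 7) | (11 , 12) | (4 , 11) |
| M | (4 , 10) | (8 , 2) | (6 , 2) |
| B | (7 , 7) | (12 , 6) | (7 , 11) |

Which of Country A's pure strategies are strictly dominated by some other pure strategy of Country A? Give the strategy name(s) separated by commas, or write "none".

T, M

T is strictly dominated by B (Opt1: 7>1, Opt2: 12>11, Opt3: 7>4).
M: dominated, since B does at least as well everywhere (Opt1: 7>4, Opt2: 12>8, Opt3: 7>6).
B is not dominated — it holds its own against T at Opt1 (7>1); M at Opt1 (7>4).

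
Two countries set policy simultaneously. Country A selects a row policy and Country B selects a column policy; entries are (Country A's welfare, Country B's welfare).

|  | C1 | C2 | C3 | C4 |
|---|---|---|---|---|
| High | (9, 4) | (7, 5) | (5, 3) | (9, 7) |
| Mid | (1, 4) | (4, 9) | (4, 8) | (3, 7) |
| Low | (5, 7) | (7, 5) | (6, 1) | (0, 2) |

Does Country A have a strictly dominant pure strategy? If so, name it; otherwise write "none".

none

High fails to dominate Low at C2 (7=7).
Mid fails to dominate High at C1 (1<9).
Low fails to dominate High at C1 (5<9).
No single strategy dominates all the others.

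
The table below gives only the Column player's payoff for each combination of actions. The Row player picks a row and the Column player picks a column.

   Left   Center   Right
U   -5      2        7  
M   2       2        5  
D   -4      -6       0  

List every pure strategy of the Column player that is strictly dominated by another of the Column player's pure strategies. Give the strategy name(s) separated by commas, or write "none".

Left, Center

Right strictly dominates Left — U: 7>-5, M: 5>2, D: 0>-4.
Center: dominated, since Right does at least as well everywhere (U: 7>2, M: 5>2, D: 0>-6).
Right: no other strategy beats it everywhere (Left at U (7>-5); Center at U (7>2)).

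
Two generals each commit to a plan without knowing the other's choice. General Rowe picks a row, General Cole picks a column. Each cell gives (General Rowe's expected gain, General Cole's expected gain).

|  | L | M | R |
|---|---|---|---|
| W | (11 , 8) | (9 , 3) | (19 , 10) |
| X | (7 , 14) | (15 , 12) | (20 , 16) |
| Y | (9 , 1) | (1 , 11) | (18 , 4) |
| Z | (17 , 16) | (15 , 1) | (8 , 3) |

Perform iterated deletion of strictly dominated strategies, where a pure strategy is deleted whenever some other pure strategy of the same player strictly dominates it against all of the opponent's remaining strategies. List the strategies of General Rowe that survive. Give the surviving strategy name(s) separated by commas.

W, X, Z

General Rowe's strategy Y is strictly dominated by W (L: 11>9, M: 9>1, R: 19>18) and is removed.
For General Cole, L strictly dominates M on the remaining rows (W: 8>3, X: 14>12, Z: 16>1); eliminate M.
Among the remaining strategies, none is strictly dominated by another pure strategy of the same player, so the elimination stops.
Surviving strategies — General Rowe: {W, X, Z}; General Cole: {L, R}.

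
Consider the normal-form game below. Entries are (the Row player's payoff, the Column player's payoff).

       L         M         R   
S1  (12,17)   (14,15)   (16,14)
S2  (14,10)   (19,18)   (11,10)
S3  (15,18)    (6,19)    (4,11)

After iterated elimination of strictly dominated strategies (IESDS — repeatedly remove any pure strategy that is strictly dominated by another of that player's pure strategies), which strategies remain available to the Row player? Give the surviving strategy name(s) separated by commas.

For the Column player, M strictly dominates R on the remaining rows (S1: 15>14, S2: 18>10, S3: 19>11); eliminate R.
The Row player's strategy S1 is strictly dominated by S2 (L: 14>12, M: 19>14) and is removed.
The Column player's strategy L is strictly dominated by M (S2: 18>10, S3: 19>18) and is removed.
For the Row player, S2 strictly dominates S3 on the remaining columns (M: 19>6); eliminate S3.
Among the remaining strategies, none is strictly dominated by another pure strategy of the same player, so the elimination stops.
Surviving strategies — the Row player: {S2}; the Column player: {M}.

S2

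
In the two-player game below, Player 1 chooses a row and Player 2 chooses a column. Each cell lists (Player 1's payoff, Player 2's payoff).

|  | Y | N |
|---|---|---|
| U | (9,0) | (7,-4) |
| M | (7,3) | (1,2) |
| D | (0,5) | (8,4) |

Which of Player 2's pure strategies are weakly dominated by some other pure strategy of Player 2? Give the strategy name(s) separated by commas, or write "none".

N

Y is not dominated — it holds its own against N at U (0>-4).
N is weakly dominated by Y (U: 0>-4, M: 3>2, D: 5>4).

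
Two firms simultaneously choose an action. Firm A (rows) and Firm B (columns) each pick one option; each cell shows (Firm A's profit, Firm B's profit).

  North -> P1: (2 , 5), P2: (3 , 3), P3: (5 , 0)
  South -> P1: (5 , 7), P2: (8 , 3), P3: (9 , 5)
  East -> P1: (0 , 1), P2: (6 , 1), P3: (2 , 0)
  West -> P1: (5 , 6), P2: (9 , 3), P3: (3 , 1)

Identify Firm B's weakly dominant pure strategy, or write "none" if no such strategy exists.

P1 vs P2: North: 5>3, South: 7>3, East: 1=1, West: 6>3.
P1 vs P3: North: 5>0, South: 7>5, East: 1>0, West: 6>1.
P1 is at least as good as every other strategy against every opponent action, so it is weakly dominant.

P1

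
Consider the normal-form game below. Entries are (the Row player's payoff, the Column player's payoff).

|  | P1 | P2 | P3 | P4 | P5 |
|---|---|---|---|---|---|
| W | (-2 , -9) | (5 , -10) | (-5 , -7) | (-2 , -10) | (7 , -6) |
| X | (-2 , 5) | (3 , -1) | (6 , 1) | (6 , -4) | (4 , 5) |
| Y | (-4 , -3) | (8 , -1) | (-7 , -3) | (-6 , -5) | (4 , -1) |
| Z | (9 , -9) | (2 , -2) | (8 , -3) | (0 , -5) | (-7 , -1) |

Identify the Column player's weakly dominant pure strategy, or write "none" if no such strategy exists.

P5 vs P1: W: -6>-9, X: 5=5, Y: -1>-3, Z: -1>-9.
P5 vs P2: W: -6>-10, X: 5>-1, Y: -1=-1, Z: -1>-2.
P5 vs P3: W: -6>-7, X: 5>1, Y: -1>-3, Z: -1>-3.
P5 vs P4: W: -6>-10, X: 5>-4, Y: -1>-5, Z: -1>-5.
P5 is at least as good as every other strategy against every opponent action, so it is weakly dominant.

P5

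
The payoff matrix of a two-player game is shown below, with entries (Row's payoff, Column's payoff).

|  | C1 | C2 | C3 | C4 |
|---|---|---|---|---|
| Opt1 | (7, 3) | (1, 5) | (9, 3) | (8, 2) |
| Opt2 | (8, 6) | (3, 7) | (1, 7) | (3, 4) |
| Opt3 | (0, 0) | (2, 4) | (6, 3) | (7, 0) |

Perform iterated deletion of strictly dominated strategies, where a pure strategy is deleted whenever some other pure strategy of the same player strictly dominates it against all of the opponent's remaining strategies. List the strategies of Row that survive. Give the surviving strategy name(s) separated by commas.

Column C1 is eliminated: C2 beats it against every remaining row (Opt1: 5>3, Opt2: 7>6, Opt3: 4>0).
Column's strategy C4 is strictly dominated by C2 (Opt1: 5>2, Opt2: 7>4, Opt3: 4>0) and is removed.
Among the remaining strategies, none is strictly dominated by another pure strategy of the same player, so the elimination stops.
Surviving strategies — Row: {Opt1, Opt2, Opt3}; Column: {C2, C3}.

Opt1, Opt2, Opt3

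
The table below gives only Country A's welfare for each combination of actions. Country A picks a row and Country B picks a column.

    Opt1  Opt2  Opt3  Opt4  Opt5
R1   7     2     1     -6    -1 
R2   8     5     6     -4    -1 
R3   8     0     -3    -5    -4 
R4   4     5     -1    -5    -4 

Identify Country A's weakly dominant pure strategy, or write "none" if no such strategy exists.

R2

R2 vs R1: Opt1: 8>7, Opt2: 5>2, Opt3: 6>1, Opt4: -4>-6, Opt5: -1=-1.
R2 vs R3: Opt1: 8=8, Opt2: 5>0, Opt3: 6>-3, Opt4: -4>-5, Opt5: -1>-4.
R2 vs R4: Opt1: 8>4, Opt2: 5=5, Opt3: 6>-1, Opt4: -4>-5, Opt5: -1>-4.
R2 is at least as good as every other strategy against every opponent action, so it is weakly dominant.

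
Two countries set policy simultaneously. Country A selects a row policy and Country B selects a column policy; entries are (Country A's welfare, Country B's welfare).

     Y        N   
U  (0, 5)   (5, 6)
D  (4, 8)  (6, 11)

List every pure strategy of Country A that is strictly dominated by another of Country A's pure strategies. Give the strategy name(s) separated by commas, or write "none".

U is strictly dominated by D (Y: 4>0, N: 6>5).
D is not dominated — it holds its own against U at Y (4>0).

U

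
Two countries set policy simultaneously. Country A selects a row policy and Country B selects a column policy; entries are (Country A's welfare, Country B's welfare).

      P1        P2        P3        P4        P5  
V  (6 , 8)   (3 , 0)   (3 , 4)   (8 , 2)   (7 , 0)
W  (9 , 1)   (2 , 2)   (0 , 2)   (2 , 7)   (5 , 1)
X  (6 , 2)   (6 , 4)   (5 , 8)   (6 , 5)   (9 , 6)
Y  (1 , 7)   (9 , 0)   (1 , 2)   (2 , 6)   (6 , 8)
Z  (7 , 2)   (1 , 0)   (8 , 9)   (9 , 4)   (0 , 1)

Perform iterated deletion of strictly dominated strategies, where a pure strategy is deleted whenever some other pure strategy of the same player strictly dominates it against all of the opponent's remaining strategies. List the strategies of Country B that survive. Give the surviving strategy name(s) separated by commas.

Country B's strategy P2 is strictly dominated by P4 (V: 2>0, W: 7>2, X: 5>4, Y: 6>0, Z: 4>0) and is removed.
Country A's strategy Y is strictly dominated by V (P1: 6>1, P3: 3>1, P4: 8>2, P5: 7>6) and is removed.
Country B's strategy P5 is strictly dominated by P3 (V: 4>0, W: 2>1, X: 8>6, Z: 9>1) and is removed.
Country A's strategy V is strictly dominated by Z (P1: 7>6, P3: 8>3, P4: 9>8) and is removed.
For Country A, Z strictly dominates X on the remaining columns (P1: 7>6, P3: 8>5, P4: 9>6); eliminate X.
Country B's strategy P1 is strictly dominated by P3 (W: 2>1, Z: 9>2) and is removed.
Row W is eliminated: Z beats it against every remaining column (P3: 8>0, P4: 9>2).
Country B's strategy P4 is strictly dominated by P3 (Z: 9>4) and is removed.
Among the remaining strategies, none is strictly dominated by another pure strategy of the same player, so the elimination stops.
Surviving strategies — Country A: {Z}; Country B: {P3}.

P3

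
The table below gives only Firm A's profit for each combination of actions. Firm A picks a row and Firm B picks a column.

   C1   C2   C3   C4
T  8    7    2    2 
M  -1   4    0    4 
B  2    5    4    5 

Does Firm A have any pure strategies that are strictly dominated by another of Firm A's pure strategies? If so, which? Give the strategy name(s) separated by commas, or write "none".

M

Nothing dominates T: M at C1 (8>-1); B at C1 (8>2).
M is strictly dominated by B (C1: 2>-1, C2: 5>4, C3: 4>0, C4: 5>4).
B is not dominated — it holds its own against T at C3 (4>2); M at C1 (2>-1).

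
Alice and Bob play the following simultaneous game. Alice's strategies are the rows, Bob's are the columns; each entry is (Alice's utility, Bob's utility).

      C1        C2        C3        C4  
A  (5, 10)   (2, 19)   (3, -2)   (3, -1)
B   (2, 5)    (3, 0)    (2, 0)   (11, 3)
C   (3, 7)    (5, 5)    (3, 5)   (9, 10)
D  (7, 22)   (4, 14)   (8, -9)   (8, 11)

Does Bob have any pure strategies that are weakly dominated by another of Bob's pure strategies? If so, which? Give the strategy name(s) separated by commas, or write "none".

Nothing dominates C1: C2 at B (5>0); C3 at A (10>-2); C4 at A (10>-1).
C2: no other strategy beats it everywhere (C1 at A (19>10); C3 at A (19>-2); C4 at A (19>-1)).
C1 weakly dominates C3 — A: 10>-2, B: 5>0, C: 7>5, D: 22>-9.
C4: no other strategy beats it everywhere (C1 at C (10>7); C2 at B (3>0); C3 at A (-1>-2)).

C3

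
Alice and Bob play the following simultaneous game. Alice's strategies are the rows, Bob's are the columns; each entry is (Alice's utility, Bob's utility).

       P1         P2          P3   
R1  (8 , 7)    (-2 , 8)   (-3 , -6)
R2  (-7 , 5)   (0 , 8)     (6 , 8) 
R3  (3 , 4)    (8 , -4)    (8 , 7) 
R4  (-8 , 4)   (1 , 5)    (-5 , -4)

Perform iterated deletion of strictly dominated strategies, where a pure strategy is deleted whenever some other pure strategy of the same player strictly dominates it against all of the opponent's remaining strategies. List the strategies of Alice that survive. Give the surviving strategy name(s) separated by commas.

R1, R3

For Alice, R3 strictly dominates R2 on the remaining columns (P1: 3>-7, P2: 8>0, P3: 8>6); eliminate R2.
Row R4 is eliminated: R3 beats it against every remaining column (P1: 3>-8, P2: 8>1, P3: 8>-5).
Among the remaining strategies, none is strictly dominated by another pure strategy of the same player, so the elimination stops.
Surviving strategies — Alice: {R1, R3}; Bob: {P1, P2, P3}.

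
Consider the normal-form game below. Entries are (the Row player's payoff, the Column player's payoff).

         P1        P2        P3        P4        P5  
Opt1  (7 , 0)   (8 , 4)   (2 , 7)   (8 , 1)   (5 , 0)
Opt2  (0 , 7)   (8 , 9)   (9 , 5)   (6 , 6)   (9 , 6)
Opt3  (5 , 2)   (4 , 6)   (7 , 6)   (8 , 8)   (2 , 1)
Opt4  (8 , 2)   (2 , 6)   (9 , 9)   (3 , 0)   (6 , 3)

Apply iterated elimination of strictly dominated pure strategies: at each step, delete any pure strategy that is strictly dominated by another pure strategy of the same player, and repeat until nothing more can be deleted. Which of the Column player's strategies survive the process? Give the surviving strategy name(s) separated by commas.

The Column player's strategy P1 is strictly dominated by P2 (Opt1: 4>0, Opt2: 9>7, Opt3: 6>2, Opt4: 6>2) and is removed.
Column P5 is eliminated: P2 beats it against every remaining row (Opt1: 4>0, Opt2: 9>6, Opt3: 6>1, Opt4: 6>3).
Among the remaining strategies, none is strictly dominated by another pure strategy of the same player, so the elimination stops.
Surviving strategies — the Row player: {Opt1, Opt2, Opt3, Opt4}; the Column player: {P2, P3, P4}.

P2, P3, P4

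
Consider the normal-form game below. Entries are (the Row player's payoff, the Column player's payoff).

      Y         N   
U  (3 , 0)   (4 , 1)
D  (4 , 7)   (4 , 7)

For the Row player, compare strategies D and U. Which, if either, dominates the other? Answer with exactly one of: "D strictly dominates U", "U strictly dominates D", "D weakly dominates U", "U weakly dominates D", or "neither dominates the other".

D weakly dominates U

Compare D to U across each opponent action: Y: 4>3, N: 4=4.
D is at least as good everywhere and strictly better somewhere (tied only at N), so D weakly but not strictly dominates U.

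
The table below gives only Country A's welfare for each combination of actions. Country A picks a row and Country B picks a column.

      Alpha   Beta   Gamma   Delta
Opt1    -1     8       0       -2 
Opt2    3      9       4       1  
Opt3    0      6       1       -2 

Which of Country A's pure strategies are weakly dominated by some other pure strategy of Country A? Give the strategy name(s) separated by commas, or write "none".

Opt1: dominated, since Opt2 does at least as well everywhere (Alpha: 3>-1, Beta: 9>8, Gamma: 4>0, Delta: 1>-2).
Opt2: no other strategy beats it everywhere (Opt1 at Alpha (3>-1); Opt3 at Alpha (3>0)).
Opt2 weakly dominates Opt3 — Alpha: 3>0, Beta: 9>6, Gamma: 4>1, Delta: 1>-2.

Opt1, Opt3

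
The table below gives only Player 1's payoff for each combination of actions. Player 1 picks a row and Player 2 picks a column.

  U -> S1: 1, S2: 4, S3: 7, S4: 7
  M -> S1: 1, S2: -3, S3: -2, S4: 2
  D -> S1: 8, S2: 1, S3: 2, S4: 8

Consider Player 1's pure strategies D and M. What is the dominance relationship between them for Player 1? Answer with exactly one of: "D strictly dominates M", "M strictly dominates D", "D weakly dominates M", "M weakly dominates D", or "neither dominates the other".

D's payoffs vs M's, by Player 2's action — S1: 8>1, S2: 1>-3, S3: 2>-2, S4: 8>2.
D gives a strictly higher payoff against each choice by Player 2, so D strictly dominates M.

D strictly dominates M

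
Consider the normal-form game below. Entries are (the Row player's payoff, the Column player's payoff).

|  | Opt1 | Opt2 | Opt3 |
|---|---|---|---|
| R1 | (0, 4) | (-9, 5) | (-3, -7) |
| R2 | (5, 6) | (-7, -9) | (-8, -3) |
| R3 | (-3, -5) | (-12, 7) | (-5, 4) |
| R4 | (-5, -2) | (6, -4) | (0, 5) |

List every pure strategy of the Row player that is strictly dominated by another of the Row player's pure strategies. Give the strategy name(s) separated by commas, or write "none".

R3

Nothing dominates R1: R2 at Opt3 (-3>-8); R3 at Opt1 (0>-3); R4 at Opt1 (0>-5).
R2: no other strategy beats it everywhere (R1 at Opt1 (5>0); R3 at Opt1 (5>-3); R4 at Opt1 (5>-5)).
R1 strictly dominates R3 — Opt1: 0>-3, Opt2: -9>-12, Opt3: -3>-5.
R4 is not dominated — it holds its own against R1 at Opt2 (6>-9); R2 at Opt2 (6>-7); R3 at Opt2 (6>-12).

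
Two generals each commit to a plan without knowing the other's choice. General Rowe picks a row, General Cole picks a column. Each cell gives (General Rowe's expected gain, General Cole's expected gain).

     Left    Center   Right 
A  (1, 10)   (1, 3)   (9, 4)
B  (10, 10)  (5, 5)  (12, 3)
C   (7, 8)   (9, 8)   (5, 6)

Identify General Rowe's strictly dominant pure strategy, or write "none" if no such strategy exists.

A fails to dominate B at Left (1<10).
B fails to dominate C at Center (5<9).
C fails to dominate A at Right (5<9).
No single strategy dominates all the others.

none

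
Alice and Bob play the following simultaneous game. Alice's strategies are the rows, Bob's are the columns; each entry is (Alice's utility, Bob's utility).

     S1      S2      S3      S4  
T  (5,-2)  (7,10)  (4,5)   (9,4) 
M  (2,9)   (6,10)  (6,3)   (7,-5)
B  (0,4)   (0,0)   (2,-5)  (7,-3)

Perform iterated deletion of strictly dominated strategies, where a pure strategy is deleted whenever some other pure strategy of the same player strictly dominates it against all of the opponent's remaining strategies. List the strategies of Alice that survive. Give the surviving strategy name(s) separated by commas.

Row B is eliminated: T beats it against every remaining column (S1: 5>0, S2: 7>0, S3: 4>2, S4: 9>7).
For Bob, S2 strictly dominates S1 on the remaining rows (T: 10>-2, M: 10>9); eliminate S1.
Bob's strategy S3 is strictly dominated by S2 (T: 10>5, M: 10>3) and is removed.
Row M is eliminated: T beats it against every remaining column (S2: 7>6, S4: 9>7).
Column S4 is eliminated: S2 beats it against every remaining row (T: 10>4).
Among the remaining strategies, none is strictly dominated by another pure strategy of the same player, so the elimination stops.
Surviving strategies — Alice: {T}; Bob: {S2}.

T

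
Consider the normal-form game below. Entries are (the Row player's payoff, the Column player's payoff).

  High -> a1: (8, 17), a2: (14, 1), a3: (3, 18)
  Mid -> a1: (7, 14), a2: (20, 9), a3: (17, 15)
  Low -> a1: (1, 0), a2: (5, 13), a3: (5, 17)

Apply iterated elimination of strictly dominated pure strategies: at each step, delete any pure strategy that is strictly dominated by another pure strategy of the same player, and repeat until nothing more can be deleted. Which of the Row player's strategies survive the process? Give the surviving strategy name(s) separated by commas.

The Row player's strategy Low is strictly dominated by Mid (a1: 7>1, a2: 20>5, a3: 17>5) and is removed.
For the Column player, a3 strictly dominates a1 on the remaining rows (High: 18>17, Mid: 15>14); eliminate a1.
For the Row player, Mid strictly dominates High on the remaining columns (a2: 20>14, a3: 17>3); eliminate High.
For the Column player, a3 strictly dominates a2 on the remaining rows (Mid: 15>9); eliminate a2.
Among the remaining strategies, none is strictly dominated by another pure strategy of the same player, so the elimination stops.
Surviving strategies — the Row player: {Mid}; the Column player: {a3}.

Mid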